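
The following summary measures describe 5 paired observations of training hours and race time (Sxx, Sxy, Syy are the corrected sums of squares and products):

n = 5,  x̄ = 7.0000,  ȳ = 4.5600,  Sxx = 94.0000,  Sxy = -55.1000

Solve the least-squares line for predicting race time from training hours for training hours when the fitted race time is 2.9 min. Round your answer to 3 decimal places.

9.832

b = Sxy/Sxx = -55.1/94 = -0.586170
a = ȳ − b·x̄ = 4.56 − (-0.586170)·7 = 8.663191
Set a + b·x = 2.9: x = (2.9 − 8.663191) / (-0.586170) = 9.831942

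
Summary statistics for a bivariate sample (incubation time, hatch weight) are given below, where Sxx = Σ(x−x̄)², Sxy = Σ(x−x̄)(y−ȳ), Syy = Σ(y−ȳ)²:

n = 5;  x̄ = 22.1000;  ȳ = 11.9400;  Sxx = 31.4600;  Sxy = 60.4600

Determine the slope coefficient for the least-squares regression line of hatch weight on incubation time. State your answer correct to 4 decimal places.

b = Sxy/Sxx = 60.46/31.46 = 1.921805

1.9218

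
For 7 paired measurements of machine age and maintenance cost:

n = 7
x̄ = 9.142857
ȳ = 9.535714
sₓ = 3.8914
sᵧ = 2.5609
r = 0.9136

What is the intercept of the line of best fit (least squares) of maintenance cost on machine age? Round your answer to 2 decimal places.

b = r · sᵧ/sₓ = 0.9136 · 2.5609/3.8914 = 0.601233
a = ȳ − b·x̄ = 9.535714 − 0.601233·9.142857 = 4.038726

4.04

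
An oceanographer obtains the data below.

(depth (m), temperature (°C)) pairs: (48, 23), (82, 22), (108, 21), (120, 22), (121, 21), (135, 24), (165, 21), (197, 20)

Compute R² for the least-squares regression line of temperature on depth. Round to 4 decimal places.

0.2977

n = 8, Σx = 976, Σy = 174, Σxy = 21002, Σx² = 133992, Σy² = 3796
Sxx = Σx² − (Σx)²/n = 133992 − 119072 = 14920
Sxy = Σxy − (Σx)(Σy)/n = 21002 − 21228 = -226
Syy = Σy² − (Σy)²/n = 3796 − 3784.5 = 11.5
R² = Sxy²/(Sxx·Syy) = (-226)²/(14920·11.5) = 0.297680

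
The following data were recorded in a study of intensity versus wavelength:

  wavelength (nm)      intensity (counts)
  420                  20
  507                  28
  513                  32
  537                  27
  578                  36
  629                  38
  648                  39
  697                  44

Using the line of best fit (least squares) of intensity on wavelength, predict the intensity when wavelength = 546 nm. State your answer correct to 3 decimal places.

n = 8, Σx = 4529, Σy = 264, Σxy = 154161, Σx² = 2620425
Sxx = Σx² − (Σx)²/n = 2620425 − 2563980.125 = 56444.875
Sxy = Σxy − (Σx)(Σy)/n = 154161 − 149457 = 4704
b = Sxy/Sxx = 4704/56444.875 = 0.083338
a = ȳ − b·x̄ = 33 − 0.083338·566.125 = -14.179695
ŷ(546) = a + b·546 = -14.179695 + 0.083338·546 = 31.322824

31.323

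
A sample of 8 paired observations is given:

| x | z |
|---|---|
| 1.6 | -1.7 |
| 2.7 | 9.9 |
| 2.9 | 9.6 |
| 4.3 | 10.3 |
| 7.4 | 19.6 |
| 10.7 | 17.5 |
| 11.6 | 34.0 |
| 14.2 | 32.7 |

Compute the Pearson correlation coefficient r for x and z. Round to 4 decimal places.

0.9204

n = 8, Σx = 55.4, Σy = 131.9, Σxy = 1287.17, Σx² = 542.2, Σy² = 3214.85
Sxx = Σx² − (Σx)²/n = 542.2 − 383.645 = 158.555
Sxy = Σxy − (Σx)(Σy)/n = 1287.17 − 913.4075 = 373.7625
Syy = Σy² − (Σy)²/n = 3214.85 − 2174.70125 = 1040.14875
r = Sxy/√(Sxx·Syy) = 373.7625/√(164920.785056) = 373.7625/406.104402 = 0.920361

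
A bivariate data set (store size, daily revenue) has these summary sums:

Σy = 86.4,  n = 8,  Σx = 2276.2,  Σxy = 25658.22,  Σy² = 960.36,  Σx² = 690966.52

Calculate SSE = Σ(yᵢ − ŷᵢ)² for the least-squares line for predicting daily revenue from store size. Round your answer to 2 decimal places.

0.56

Sxx = Σx² − (Σx)²/n = 690966.52 − 647635.805 = 43330.715
Sxy = Σxy − (Σx)(Σy)/n = 25658.22 − 24582.96 = 1075.26
Syy = Σy² − (Σy)²/n = 960.36 − 933.12 = 27.24
b = Sxy/Sxx = 1075.26/43330.715 = 0.024815
SSE = Syy − b·Sxy = 27.24 − 0.024815·1075.26 = 0.557217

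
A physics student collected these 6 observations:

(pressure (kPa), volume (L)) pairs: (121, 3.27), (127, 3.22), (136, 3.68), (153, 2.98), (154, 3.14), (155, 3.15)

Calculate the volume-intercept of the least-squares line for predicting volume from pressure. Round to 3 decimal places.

n = 6, Σx = 846, Σy = 19.44, Σxy = 2732.84, Σx² = 120416
Sxx = Σx² − (Σx)²/n = 120416 − 119286 = 1130
Sxy = Σxy − (Σx)(Σy)/n = 2732.84 − 2741.04 = -8.2
b = Sxy/Sxx = -8.2/1130 = -0.007257
a = ȳ − b·x̄ = 3.24 − (-0.007257)·141 = 4.263186

4.263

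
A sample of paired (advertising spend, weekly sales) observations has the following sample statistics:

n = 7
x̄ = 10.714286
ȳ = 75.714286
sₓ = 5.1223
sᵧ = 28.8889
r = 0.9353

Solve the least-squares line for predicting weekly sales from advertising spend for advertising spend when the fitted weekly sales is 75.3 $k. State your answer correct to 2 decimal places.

10.64

b = r · sᵧ/sₓ = 0.9353 · 28.8889/5.1223 = 5.274933
a = ȳ − b·x̄ = 75.714286 − 5.274933·10.714286 = 19.197148
Set a + b·x = 75.3: x = (75.3 − 19.197148) / 5.274933 = 10.635747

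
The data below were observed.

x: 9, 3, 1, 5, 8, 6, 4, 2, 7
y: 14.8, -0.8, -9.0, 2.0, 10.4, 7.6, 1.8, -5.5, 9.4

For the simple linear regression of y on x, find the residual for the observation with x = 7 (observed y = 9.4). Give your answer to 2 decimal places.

0.35

n = 9, Σx = 45, Σy = 30.7, Σxy = 322.6, Σx² = 285
Sxx = Σx² − (Σx)²/n = 285 − 225 = 60
Sxy = Σxy − (Σx)(Σy)/n = 322.6 − 153.5 = 169.1
b = Sxy/Sxx = 169.1/60 = 2.818333
a = ȳ − b·x̄ = 3.411111 − 2.818333·5 = -10.680556
ŷ(7) = -10.680556 + 2.818333·7 = 9.047778
residual = y − ŷ = 9.4 − 9.047778 = 0.352222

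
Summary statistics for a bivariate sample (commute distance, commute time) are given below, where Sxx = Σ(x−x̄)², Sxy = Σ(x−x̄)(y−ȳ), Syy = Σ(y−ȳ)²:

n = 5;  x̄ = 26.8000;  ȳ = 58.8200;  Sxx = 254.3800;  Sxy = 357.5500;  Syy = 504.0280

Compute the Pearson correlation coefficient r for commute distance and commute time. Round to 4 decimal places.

r = Sxy/√(Sxx·Syy) = 357.55/√(128214.64264) = 357.55/358.070723 = 0.998546

0.9985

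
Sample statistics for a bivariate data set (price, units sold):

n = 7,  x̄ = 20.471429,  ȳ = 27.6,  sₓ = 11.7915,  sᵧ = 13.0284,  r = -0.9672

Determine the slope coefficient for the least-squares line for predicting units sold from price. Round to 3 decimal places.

b = r · sᵧ/sₓ = -0.9672 · 13.0284/11.7915 = -1.068657

-1.069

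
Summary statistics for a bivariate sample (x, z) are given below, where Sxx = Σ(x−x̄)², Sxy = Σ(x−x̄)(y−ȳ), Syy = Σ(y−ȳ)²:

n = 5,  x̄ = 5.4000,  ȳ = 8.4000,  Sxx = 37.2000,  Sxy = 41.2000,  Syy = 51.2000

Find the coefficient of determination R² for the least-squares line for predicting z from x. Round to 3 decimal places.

0.891

R² = Sxy²/(Sxx·Syy) = (41.2)²/(37.2·51.2) = 0.891213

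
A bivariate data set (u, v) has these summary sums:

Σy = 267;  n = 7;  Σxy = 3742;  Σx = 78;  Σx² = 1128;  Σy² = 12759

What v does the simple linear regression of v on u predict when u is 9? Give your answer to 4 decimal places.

31.7947

Sxx = Σx² − (Σx)²/n = 1128 − 869.142857 = 258.857143
Sxy = Σxy − (Σx)(Σy)/n = 3742 − 2975.142857 = 766.857143
b = Sxy/Sxx = 766.857143/258.857143 = 2.962472
a = ȳ − b·x̄ = 38.142857 − 2.962472·11.142857 = 5.132450
ŷ(9) = a + b·9 = 5.132450 + 2.962472·9 = 31.794702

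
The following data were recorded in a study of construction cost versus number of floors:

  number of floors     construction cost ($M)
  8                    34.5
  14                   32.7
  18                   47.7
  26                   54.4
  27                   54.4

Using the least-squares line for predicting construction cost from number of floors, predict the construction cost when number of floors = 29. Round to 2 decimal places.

n = 5, Σx = 93, Σy = 223.7, Σxy = 4475.6, Σx² = 1989
Sxx = Σx² − (Σx)²/n = 1989 − 1729.8 = 259.2
Sxy = Σxy − (Σx)(Σy)/n = 4475.6 − 4160.82 = 314.78
b = Sxy/Sxx = 314.78/259.2 = 1.214429
a = ȳ − b·x̄ = 44.74 − 1.214429·18.6 = 22.151620
ŷ(29) = a + b·29 = 22.151620 + 1.214429·29 = 57.370062

57.37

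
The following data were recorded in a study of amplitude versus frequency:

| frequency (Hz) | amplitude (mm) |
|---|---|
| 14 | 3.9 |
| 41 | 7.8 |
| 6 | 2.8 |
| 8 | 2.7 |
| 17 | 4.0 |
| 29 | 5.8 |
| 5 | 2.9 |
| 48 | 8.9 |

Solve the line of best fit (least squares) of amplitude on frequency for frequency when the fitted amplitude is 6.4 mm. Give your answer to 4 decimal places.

n = 8, Σx = 168, Σy = 38.8, Σxy = 1090.7, Σx² = 5436
Sxx = Σx² − (Σx)²/n = 5436 − 3528 = 1908
Sxy = Σxy − (Σx)(Σy)/n = 1090.7 − 814.8 = 275.9
b = Sxy/Sxx = 275.9/1908 = 0.144602
a = ȳ − b·x̄ = 4.85 − 0.144602·21 = 1.813365
Set a + b·x = 6.4: x = (6.4 − 1.813365) / 0.144602 = 31.719101

31.7191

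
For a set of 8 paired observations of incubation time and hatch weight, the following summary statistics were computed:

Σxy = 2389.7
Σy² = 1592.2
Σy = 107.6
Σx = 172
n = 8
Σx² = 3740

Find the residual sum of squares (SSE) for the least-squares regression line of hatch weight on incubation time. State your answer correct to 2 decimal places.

6.37

Sxx = Σx² − (Σx)²/n = 3740 − 3698 = 42
Sxy = Σxy − (Σx)(Σy)/n = 2389.7 − 2313.4 = 76.3
Syy = Σy² − (Σy)²/n = 1592.2 − 1447.22 = 144.98
b = Sxy/Sxx = 76.3/42 = 1.816667
SSE = Syy − b·Sxy = 144.98 − 1.816667·76.3 = 6.368333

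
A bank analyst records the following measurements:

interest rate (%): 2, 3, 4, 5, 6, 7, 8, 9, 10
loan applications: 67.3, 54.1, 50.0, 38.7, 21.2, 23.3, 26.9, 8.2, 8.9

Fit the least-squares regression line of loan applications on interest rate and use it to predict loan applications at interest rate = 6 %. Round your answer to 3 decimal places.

33.178

n = 9, Σx = 54, Σy = 298.6, Σxy = 1358.7, Σx² = 384
Sxx = Σx² − (Σx)²/n = 384 − 324 = 60
Sxy = Σxy − (Σx)(Σy)/n = 1358.7 − 1791.6 = -432.9
b = Sxy/Sxx = -432.9/60 = -7.215
a = ȳ − b·x̄ = 33.177778 − (-7.215)·6 = 76.467778
ŷ(6) = a + b·6 = 76.467778 + (-7.215)·6 = 33.177778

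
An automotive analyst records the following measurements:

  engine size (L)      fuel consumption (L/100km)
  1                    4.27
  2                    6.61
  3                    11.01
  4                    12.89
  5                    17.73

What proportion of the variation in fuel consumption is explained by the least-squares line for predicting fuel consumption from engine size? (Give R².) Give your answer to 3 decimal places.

0.982

n = 5, Σx = 15, Σy = 52.51, Σxy = 190.73, Σx² = 55, Σy² = 663.6501
Sxx = Σx² − (Σx)²/n = 55 − 45 = 10
Sxy = Σxy − (Σx)(Σy)/n = 190.73 − 157.53 = 33.2
Syy = Σy² − (Σy)²/n = 663.6501 − 551.46002 = 112.19008
R² = Sxy²/(Sxx·Syy) = (33.2)²/(10·112.19008) = 0.982475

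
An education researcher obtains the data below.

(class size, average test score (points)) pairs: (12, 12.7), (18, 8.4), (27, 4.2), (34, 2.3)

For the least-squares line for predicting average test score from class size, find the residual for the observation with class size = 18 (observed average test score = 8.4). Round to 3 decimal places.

-0.729

n = 4, Σx = 91, Σy = 27.6, Σxy = 495.2, Σx² = 2353
Sxx = Σx² − (Σx)²/n = 2353 − 2070.25 = 282.75
Sxy = Σxy − (Σx)(Σy)/n = 495.2 − 627.9 = -132.7
b = Sxy/Sxx = -132.7/282.75 = -0.469319
a = ȳ − b·x̄ = 6.9 − (-0.469319)·22.75 = 17.577011
ŷ(18) = 17.577011 + (-0.469319)·18 = 9.129266
residual = y − ŷ = 8.4 − 9.129266 = -0.729266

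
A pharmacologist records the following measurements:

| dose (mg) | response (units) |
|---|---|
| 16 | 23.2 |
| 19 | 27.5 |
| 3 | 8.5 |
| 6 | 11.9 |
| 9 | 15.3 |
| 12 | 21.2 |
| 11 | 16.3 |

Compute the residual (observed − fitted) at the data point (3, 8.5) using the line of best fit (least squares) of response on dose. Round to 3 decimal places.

0.116

n = 7, Σx = 76, Σy = 123.9, Σxy = 1562, Σx² = 1008
Sxx = Σx² − (Σx)²/n = 1008 − 825.142857 = 182.857143
Sxy = Σxy − (Σx)(Σy)/n = 1562 − 1345.2 = 216.8
b = Sxy/Sxx = 216.8/182.857143 = 1.185625
a = ȳ − b·x̄ = 17.7 − 1.185625·10.857143 = 4.8275
ŷ(3) = 4.8275 + 1.185625·3 = 8.384375
residual = y − ŷ = 8.5 − 8.384375 = 0.115625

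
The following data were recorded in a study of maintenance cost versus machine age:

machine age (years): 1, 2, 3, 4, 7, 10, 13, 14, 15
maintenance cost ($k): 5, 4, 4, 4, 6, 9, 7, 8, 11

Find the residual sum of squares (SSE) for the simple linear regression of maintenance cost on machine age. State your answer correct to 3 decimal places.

n = 9, Σx = 69, Σy = 58, Σxy = 541, Σx² = 769, Σy² = 424
Sxx = Σx² − (Σx)²/n = 769 − 529 = 240
Sxy = Σxy − (Σx)(Σy)/n = 541 − 444.666667 = 96.333333
Syy = Σy² − (Σy)²/n = 424 − 373.777778 = 50.222222
b = Sxy/Sxx = 96.333333/240 = 0.401389
SSE = Syy − b·Sxy = 50.222222 − 0.401389·96.333333 = 11.555093

11.555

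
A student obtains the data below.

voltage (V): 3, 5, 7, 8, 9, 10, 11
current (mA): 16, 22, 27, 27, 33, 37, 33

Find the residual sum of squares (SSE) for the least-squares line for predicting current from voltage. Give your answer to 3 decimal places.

n = 7, Σx = 53, Σy = 195, Σxy = 1593, Σx² = 449, Σy² = 5745
Sxx = Σx² − (Σx)²/n = 449 − 401.285714 = 47.714286
Sxy = Σxy − (Σx)(Σy)/n = 1593 − 1476.428571 = 116.571429
Syy = Σy² − (Σy)²/n = 5745 − 5432.142857 = 312.857143
b = Sxy/Sxx = 116.571429/47.714286 = 2.443114
SSE = Syy − b·Sxy = 312.857143 − 2.443114·116.571429 = 28.059880

28.060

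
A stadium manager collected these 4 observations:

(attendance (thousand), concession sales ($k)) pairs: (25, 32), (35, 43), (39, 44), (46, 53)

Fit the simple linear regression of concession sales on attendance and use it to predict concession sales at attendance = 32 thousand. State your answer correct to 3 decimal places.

38.874

n = 4, Σx = 145, Σy = 172, Σxy = 6459, Σx² = 5487
Sxx = Σx² − (Σx)²/n = 5487 − 5256.25 = 230.75
Sxy = Σxy − (Σx)(Σy)/n = 6459 − 6235 = 224
b = Sxy/Sxx = 224/230.75 = 0.970748
a = ȳ − b·x̄ = 43 − 0.970748·36.25 = 7.810401
ŷ(32) = a + b·32 = 7.810401 + 0.970748·32 = 38.874323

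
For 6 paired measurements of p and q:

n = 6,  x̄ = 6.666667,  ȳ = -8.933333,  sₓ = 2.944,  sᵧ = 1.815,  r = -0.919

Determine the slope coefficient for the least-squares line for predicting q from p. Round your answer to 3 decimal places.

b = r · sᵧ/sₓ = -0.919 · 1.815/2.944 = -0.566571

-0.567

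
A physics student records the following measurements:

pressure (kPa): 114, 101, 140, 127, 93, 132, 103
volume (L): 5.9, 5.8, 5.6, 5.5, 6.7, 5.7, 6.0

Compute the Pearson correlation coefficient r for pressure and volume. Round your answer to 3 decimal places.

-0.782

n = 7, Σx = 810, Σy = 41.2, Σxy = 4734.4, Σx² = 95608, Σy² = 243.44
Sxx = Σx² − (Σx)²/n = 95608 − 93728.571429 = 1879.428571
Sxy = Σxy − (Σx)(Σy)/n = 4734.4 − 4767.428571 = -33.028571
Syy = Σy² − (Σy)²/n = 243.44 − 242.491429 = 0.948571
r = Sxy/√(Sxx·Syy) = -33.028571/√(1782.772245) = -33.028571/42.222888 = -0.782243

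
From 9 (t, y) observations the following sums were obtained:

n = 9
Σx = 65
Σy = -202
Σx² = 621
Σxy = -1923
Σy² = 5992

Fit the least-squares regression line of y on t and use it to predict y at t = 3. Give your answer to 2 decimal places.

-9.51

Sxx = Σx² − (Σx)²/n = 621 − 469.444444 = 151.555556
Sxy = Σxy − (Σx)(Σy)/n = -1923 − (-1458.888889) = -464.111111
b = Sxy/Sxx = -464.111111/151.555556 = -3.062317
a = ȳ − b·x̄ = -22.444444 − (-3.062317)·7.222222 = -0.327713
ŷ(3) = a + b·3 = -0.327713 + (-3.062317)·3 = -9.514663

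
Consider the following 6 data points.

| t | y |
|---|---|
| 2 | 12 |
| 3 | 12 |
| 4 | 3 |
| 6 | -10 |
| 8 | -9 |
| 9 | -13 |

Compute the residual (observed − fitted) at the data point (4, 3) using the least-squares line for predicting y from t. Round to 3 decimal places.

-1.263

n = 6, Σx = 32, Σy = -5, Σxy = -177, Σx² = 210
Sxx = Σx² − (Σx)²/n = 210 − 170.666667 = 39.333333
Sxy = Σxy − (Σx)(Σy)/n = -177 − (-26.666667) = -150.333333
b = Sxy/Sxx = -150.333333/39.333333 = -3.822034
a = ȳ − b·x̄ = -0.833333 − (-3.822034)·5.333333 = 19.550847
ŷ(4) = 19.550847 + (-3.822034)·4 = 4.262712
residual = y − ŷ = 3 − 4.262712 = -1.262712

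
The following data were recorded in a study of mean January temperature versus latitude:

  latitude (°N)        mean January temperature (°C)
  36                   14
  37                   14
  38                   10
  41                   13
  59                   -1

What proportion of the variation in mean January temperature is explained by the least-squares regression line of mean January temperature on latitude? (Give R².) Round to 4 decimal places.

n = 5, Σx = 211, Σy = 50, Σxy = 1876, Σx² = 9271, Σy² = 662
Sxx = Σx² − (Σx)²/n = 9271 − 8904.2 = 366.8
Sxy = Σxy − (Σx)(Σy)/n = 1876 − 2110 = -234
Syy = Σy² − (Σy)²/n = 662 − 500 = 162
R² = Sxy²/(Sxx·Syy) = (-234)²/(366.8·162) = 0.921483

0.9215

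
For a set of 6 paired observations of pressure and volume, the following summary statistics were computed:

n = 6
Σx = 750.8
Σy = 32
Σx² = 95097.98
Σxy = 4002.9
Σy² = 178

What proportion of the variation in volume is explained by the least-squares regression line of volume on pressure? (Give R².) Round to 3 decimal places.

Sxx = Σx² − (Σx)²/n = 95097.98 − 93950.106667 = 1147.873333
Sxy = Σxy − (Σx)(Σy)/n = 4002.9 − 4004.266667 = -1.366667
Syy = Σy² − (Σy)²/n = 178 − 170.666667 = 7.333333
R² = Sxy²/(Sxx·Syy) = (-1.366667)²/(1147.873333·7.333333) = 0.000222

0.000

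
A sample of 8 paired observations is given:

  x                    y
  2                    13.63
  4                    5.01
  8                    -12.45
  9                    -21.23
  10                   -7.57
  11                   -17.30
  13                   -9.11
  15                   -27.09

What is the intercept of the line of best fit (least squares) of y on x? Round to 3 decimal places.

n = 8, Σx = 72, Σy = -76.11, Σxy = -1034.15, Σx² = 780
Sxx = Σx² − (Σx)²/n = 780 − 648 = 132
Sxy = Σxy − (Σx)(Σy)/n = -1034.15 − (-684.99) = -349.16
b = Sxy/Sxx = -349.16/132 = -2.645152
a = ȳ − b·x̄ = -9.51375 − (-2.645152)·9 = 14.292614

14.293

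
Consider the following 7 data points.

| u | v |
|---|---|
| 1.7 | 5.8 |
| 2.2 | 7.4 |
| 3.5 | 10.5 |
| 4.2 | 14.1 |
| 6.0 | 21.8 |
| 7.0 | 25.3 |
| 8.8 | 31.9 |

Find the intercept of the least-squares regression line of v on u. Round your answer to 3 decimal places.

n = 7, Σx = 33.4, Σy = 116.8, Σxy = 710.73, Σx² = 200.06
Sxx = Σx² − (Σx)²/n = 200.06 − 159.365714 = 40.694286
Sxy = Σxy − (Σx)(Σy)/n = 710.73 − 557.302857 = 153.427143
b = Sxy/Sxx = 153.427143/40.694286 = 3.770238
a = ȳ − b·x̄ = 16.685714 − 3.770238·4.771429 = -1.303707

-1.304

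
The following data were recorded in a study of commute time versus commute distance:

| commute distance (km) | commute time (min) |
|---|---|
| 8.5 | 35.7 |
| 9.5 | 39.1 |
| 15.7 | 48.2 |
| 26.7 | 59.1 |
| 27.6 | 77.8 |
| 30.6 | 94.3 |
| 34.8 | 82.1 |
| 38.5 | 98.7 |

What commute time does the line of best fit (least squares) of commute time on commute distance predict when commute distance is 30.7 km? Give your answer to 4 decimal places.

80.6394

n = 8, Σx = 191.9, Σy = 535, Σxy = 14699.5, Σx² = 5513.29
Sxx = Σx² − (Σx)²/n = 5513.29 − 4603.20125 = 910.08875
Sxy = Σxy − (Σx)(Σy)/n = 14699.5 − 12833.3125 = 1866.1875
b = Sxy/Sxx = 1866.1875/910.08875 = 2.050556
a = ȳ − b·x̄ = 66.875 − 2.050556·23.9875 = 17.687300
ŷ(30.7) = a + b·30.7 = 17.687300 + 2.050556·30.7 = 80.639354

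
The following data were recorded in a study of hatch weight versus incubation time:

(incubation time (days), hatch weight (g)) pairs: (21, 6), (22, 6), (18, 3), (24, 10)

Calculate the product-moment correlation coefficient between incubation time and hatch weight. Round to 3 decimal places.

n = 4, Σx = 85, Σy = 25, Σxy = 552, Σx² = 1825, Σy² = 181
Sxx = Σx² − (Σx)²/n = 1825 − 1806.25 = 18.75
Sxy = Σxy − (Σx)(Σy)/n = 552 − 531.25 = 20.75
Syy = Σy² − (Σy)²/n = 181 − 156.25 = 24.75
r = Sxy/√(Sxx·Syy) = 20.75/√(464.0625) = 20.75/21.542110 = 0.963230

0.963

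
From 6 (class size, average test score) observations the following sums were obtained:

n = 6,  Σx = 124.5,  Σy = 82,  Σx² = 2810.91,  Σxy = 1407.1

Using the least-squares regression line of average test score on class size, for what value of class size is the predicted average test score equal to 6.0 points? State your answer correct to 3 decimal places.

26.675

Sxx = Σx² − (Σx)²/n = 2810.91 − 2583.375 = 227.535
Sxy = Σxy − (Σx)(Σy)/n = 1407.1 − 1701.5 = -294.4
b = Sxy/Sxx = -294.4/227.535 = -1.293867
a = ȳ − b·x̄ = 13.666667 − (-1.293867)·20.75 = 40.514404
Set a + b·x = 6.0: x = (6.0 − 40.514404) / (-1.293867) = 26.675391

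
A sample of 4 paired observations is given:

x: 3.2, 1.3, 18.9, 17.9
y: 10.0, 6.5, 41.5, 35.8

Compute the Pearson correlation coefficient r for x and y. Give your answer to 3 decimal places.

n = 4, Σx = 41.3, Σy = 93.8, Σxy = 1465.62, Σx² = 689.55, Σy² = 3146.14
Sxx = Σx² − (Σx)²/n = 689.55 − 426.4225 = 263.1275
Sxy = Σxy − (Σx)(Σy)/n = 1465.62 − 968.485 = 497.135
Syy = Σy² − (Σy)²/n = 3146.14 − 2199.61 = 946.53
r = Sxy/√(Sxx·Syy) = 497.135/√(249058.072575) = 497.135/499.057184 = 0.996148

0.996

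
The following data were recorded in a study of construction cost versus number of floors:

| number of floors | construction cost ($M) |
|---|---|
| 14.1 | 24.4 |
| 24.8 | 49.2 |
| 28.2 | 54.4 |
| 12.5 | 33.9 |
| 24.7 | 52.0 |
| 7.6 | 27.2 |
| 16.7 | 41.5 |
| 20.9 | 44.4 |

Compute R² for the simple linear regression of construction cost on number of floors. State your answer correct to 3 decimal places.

n = 8, Σx = 149.5, Σy = 327, Σxy = 6634.16, Σx² = 3148.89, Σy² = 14262.02
Sxx = Σx² − (Σx)²/n = 3148.89 − 2793.78125 = 355.10875
Sxy = Σxy − (Σx)(Σy)/n = 6634.16 − 6110.8125 = 523.3475
Syy = Σy² − (Σy)²/n = 14262.02 − 13366.125 = 895.895
R² = Sxy²/(Sxx·Syy) = (523.3475)²/(355.10875·895.895) = 0.860918

0.861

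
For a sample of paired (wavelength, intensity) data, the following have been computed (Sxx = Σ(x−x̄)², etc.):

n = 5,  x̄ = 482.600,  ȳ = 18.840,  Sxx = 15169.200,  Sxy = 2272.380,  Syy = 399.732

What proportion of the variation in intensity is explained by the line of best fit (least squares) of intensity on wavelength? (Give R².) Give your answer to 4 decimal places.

R² = Sxy²/(Sxx·Syy) = (2272.38)²/(15169.2·399.732) = 0.851590

0.8516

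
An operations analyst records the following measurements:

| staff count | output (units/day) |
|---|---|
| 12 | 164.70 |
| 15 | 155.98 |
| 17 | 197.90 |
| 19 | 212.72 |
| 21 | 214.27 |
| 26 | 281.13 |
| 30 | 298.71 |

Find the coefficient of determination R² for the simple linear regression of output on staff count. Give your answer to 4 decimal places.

0.9461

n = 7, Σx = 140, Σy = 1525.41, Σxy = 32492.43, Σx² = 3036, Σy² = 350043.4327
Sxx = Σx² − (Σx)²/n = 3036 − 2800 = 236
Sxy = Σxy − (Σx)(Σy)/n = 32492.43 − 30508.2 = 1984.23
Syy = Σy² − (Σy)²/n = 350043.4327 − 332410.809729 = 17632.622971
R² = Sxy²/(Sxx·Syy) = (1984.23)²/(236·17632.622971) = 0.946139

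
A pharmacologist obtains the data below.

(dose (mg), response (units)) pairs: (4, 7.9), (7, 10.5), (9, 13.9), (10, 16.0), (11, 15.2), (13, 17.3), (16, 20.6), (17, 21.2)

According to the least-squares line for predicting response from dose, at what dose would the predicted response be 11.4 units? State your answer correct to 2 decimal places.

n = 8, Σx = 87, Σy = 122.6, Σxy = 1472.3, Σx² = 1081
Sxx = Σx² − (Σx)²/n = 1081 − 946.125 = 134.875
Sxy = Σxy − (Σx)(Σy)/n = 1472.3 − 1333.275 = 139.025
b = Sxy/Sxx = 139.025/134.875 = 1.030769
a = ȳ − b·x̄ = 15.325 − 1.030769·10.875 = 4.115385
Set a + b·x = 11.4: x = (11.4 − 4.115385) / 1.030769 = 7.067164

7.07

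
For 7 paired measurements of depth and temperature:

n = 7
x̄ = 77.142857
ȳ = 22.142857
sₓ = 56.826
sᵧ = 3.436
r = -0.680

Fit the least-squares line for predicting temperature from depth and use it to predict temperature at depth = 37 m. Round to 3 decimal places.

23.793

b = r · sᵧ/sₓ = -0.68 · 3.436/56.826 = -0.041116
a = ȳ − b·x̄ = 22.142857 − (-0.041116)·77.142857 = 25.314693
ŷ(37) = a + b·37 = 25.314693 + (-0.041116)·37 = 23.793386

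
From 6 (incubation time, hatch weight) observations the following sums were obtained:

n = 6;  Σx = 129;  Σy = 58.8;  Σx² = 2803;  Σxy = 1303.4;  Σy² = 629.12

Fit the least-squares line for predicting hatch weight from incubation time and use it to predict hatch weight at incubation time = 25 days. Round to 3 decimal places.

Sxx = Σx² − (Σx)²/n = 2803 − 2773.5 = 29.5
Sxy = Σxy − (Σx)(Σy)/n = 1303.4 − 1264.2 = 39.2
b = Sxy/Sxx = 39.2/29.5 = 1.328814
a = ȳ − b·x̄ = 9.8 − 1.328814·21.5 = -18.769492
ŷ(25) = a + b·25 = -18.769492 + 1.328814·25 = 14.450847

14.451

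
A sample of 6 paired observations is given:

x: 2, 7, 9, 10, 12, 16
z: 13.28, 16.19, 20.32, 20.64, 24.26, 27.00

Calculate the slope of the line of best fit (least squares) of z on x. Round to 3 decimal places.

n = 6, Σx = 56, Σy = 121.69, Σxy = 1252.29, Σx² = 634
Sxx = Σx² − (Σx)²/n = 634 − 522.666667 = 111.333333
Sxy = Σxy − (Σx)(Σy)/n = 1252.29 − 1135.773333 = 116.516667
b = Sxy/Sxx = 116.516667/111.333333 = 1.046557

1.047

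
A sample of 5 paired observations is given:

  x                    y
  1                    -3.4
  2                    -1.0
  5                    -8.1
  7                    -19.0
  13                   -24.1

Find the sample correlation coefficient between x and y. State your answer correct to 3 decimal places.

-0.945

n = 5, Σx = 28, Σy = -55.6, Σxy = -492.2, Σx² = 248, Σy² = 1019.98
Sxx = Σx² − (Σx)²/n = 248 − 156.8 = 91.2
Sxy = Σxy − (Σx)(Σy)/n = -492.2 − (-311.36) = -180.84
Syy = Σy² − (Σy)²/n = 1019.98 − 618.272 = 401.708
r = Sxy/√(Sxx·Syy) = -180.84/√(36635.7696) = -180.84/191.404727 = -0.944804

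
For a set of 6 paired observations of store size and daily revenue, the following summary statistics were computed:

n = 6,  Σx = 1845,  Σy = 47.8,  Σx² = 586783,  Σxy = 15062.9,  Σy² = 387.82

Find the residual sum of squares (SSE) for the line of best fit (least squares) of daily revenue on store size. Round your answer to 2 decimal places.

0.18

Sxx = Σx² − (Σx)²/n = 586783 − 567337.5 = 19445.5
Sxy = Σxy − (Σx)(Σy)/n = 15062.9 − 14698.5 = 364.4
Syy = Σy² − (Σy)²/n = 387.82 − 380.806667 = 7.013333
b = Sxy/Sxx = 364.4/19445.5 = 0.018740
SSE = Syy − b·Sxy = 7.013333 − 0.018740·364.4 = 0.184640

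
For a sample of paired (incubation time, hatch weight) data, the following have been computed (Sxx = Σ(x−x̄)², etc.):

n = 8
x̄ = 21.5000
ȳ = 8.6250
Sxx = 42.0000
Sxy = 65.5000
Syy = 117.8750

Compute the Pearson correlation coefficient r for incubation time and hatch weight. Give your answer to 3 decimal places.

0.931

r = Sxy/√(Sxx·Syy) = 65.5/√(4950.75) = 65.5/70.361566 = 0.930906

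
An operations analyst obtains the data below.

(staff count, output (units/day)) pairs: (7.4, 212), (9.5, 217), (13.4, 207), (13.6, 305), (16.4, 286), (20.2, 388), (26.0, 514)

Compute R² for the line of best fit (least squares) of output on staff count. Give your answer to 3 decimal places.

0.882

n = 7, Σx = 106.5, Σy = 2129, Σxy = 36444.1, Σx² = 1862.53, Σy² = 724443
Sxx = Σx² − (Σx)²/n = 1862.53 − 1620.321429 = 242.208571
Sxy = Σxy − (Σx)(Σy)/n = 36444.1 − 32391.214286 = 4052.885714
Syy = Σy² − (Σy)²/n = 724443 − 647520.142857 = 76922.857143
R² = Sxy²/(Sxx·Syy) = (4052.885714)²/(242.208571·76922.857143) = 0.881625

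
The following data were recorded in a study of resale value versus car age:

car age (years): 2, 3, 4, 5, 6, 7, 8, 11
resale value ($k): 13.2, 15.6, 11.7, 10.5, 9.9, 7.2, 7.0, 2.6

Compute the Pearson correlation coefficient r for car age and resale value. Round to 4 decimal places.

n = 8, Σx = 46, Σy = 77.7, Σxy = 366.9, Σx² = 324, Σy² = 870.35
Sxx = Σx² − (Σx)²/n = 324 − 264.5 = 59.5
Sxy = Σxy − (Σx)(Σy)/n = 366.9 − 446.775 = -79.875
Syy = Σy² − (Σy)²/n = 870.35 − 754.66125 = 115.68875
r = Sxy/√(Sxx·Syy) = -79.875/√(6883.480625) = -79.875/82.966744 = -0.962735

-0.9627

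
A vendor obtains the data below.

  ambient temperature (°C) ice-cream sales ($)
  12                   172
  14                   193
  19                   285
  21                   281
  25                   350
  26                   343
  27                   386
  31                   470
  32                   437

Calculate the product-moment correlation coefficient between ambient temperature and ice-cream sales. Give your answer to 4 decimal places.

n = 9, Σx = 207, Σy = 2917, Σxy = 72726, Σx² = 5157, Σy² = 1028033
Sxx = Σx² − (Σx)²/n = 5157 − 4761 = 396
Sxy = Σxy − (Σx)(Σy)/n = 72726 − 67091 = 5635
Syy = Σy² − (Σy)²/n = 1028033 − 945432.111111 = 82600.888889
r = Sxy/√(Sxx·Syy) = 5635/√(32709952) = 5635/5719.261491 = 0.985267

0.9853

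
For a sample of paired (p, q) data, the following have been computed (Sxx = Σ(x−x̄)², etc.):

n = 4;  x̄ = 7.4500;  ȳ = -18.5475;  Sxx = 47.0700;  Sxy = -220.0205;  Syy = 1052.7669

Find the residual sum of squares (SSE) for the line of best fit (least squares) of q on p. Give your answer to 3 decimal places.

b = Sxy/Sxx = -220.0205/47.07 = -4.674325
SSE = Syy − b·Sxy = 1052.7669 − (-4.674325)·(-220.0205) = 24.319472

24.319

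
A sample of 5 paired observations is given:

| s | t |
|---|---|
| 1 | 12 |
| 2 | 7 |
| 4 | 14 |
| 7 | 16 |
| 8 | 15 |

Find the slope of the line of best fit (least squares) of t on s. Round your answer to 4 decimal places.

0.8710

n = 5, Σx = 22, Σy = 64, Σxy = 314, Σx² = 134
Sxx = Σx² − (Σx)²/n = 134 − 96.8 = 37.2
Sxy = Σxy − (Σx)(Σy)/n = 314 − 281.6 = 32.4
b = Sxy/Sxx = 32.4/37.2 = 0.870968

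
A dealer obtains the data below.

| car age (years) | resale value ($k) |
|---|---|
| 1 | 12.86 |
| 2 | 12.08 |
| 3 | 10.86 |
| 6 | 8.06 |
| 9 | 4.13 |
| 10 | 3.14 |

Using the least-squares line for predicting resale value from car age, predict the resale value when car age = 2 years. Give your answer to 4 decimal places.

n = 6, Σx = 31, Σy = 51.13, Σxy = 186.53, Σx² = 231
Sxx = Σx² − (Σx)²/n = 231 − 160.166667 = 70.833333
Sxy = Σxy − (Σx)(Σy)/n = 186.53 − 264.171667 = -77.641667
b = Sxy/Sxx = -77.641667/70.833333 = -1.096118
a = ȳ − b·x̄ = 8.521667 − (-1.096118)·5.166667 = 14.184941
ŷ(2) = a + b·2 = 14.184941 + (-1.096118)·2 = 11.992706

11.9927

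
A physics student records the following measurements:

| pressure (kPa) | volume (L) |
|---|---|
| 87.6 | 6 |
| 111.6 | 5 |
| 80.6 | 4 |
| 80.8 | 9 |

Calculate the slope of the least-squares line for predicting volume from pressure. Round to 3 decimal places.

n = 4, Σx = 360.6, Σy = 24, Σxy = 2133.2, Σx² = 33153.32
Sxx = Σx² − (Σx)²/n = 33153.32 − 32508.09 = 645.23
Sxy = Σxy − (Σx)(Σy)/n = 2133.2 − 2163.6 = -30.4
b = Sxy/Sxx = -30.4/645.23 = -0.047115

-0.047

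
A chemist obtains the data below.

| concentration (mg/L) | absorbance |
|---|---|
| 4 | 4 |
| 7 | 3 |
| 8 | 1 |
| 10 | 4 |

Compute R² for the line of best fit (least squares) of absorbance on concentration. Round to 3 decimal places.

0.036

n = 4, Σx = 29, Σy = 12, Σxy = 85, Σx² = 229, Σy² = 42
Sxx = Σx² − (Σx)²/n = 229 − 210.25 = 18.75
Sxy = Σxy − (Σx)(Σy)/n = 85 − 87 = -2
Syy = Σy² − (Σy)²/n = 42 − 36 = 6
R² = Sxy²/(Sxx·Syy) = (-2)²/(18.75·6) = 0.035556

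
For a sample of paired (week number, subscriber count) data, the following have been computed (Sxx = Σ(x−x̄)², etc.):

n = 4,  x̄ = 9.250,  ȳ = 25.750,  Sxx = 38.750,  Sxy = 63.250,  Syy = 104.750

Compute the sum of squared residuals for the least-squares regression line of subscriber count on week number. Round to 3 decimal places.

1.510

b = Sxy/Sxx = 63.25/38.75 = 1.632258
SSE = Syy − b·Sxy = 104.75 − 1.632258·63.25 = 1.509677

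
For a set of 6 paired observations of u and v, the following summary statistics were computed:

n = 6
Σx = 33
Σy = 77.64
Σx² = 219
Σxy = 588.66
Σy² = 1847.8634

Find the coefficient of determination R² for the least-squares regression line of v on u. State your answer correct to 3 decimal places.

Sxx = Σx² − (Σx)²/n = 219 − 181.5 = 37.5
Sxy = Σxy − (Σx)(Σy)/n = 588.66 − 427.02 = 161.64
Syy = Σy² − (Σy)²/n = 1847.8634 − 1004.6616 = 843.2018
R² = Sxy²/(Sxx·Syy) = (161.64)²/(37.5·843.2018) = 0.826295

0.826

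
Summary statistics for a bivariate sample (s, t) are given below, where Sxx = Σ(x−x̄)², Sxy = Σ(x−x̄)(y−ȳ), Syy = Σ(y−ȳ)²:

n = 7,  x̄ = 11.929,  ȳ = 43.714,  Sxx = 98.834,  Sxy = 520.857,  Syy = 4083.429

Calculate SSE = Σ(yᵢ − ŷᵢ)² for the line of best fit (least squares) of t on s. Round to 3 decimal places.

1338.503

b = Sxy/Sxx = 520.857/98.834 = 5.270018
SSE = Syy − b·Sxy = 4083.429 − 5.270018·520.857 = 1338.503019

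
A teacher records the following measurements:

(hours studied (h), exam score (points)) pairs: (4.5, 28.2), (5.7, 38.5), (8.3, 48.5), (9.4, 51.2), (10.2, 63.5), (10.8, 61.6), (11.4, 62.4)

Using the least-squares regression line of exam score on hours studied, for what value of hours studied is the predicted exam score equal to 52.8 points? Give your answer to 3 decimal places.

n = 7, Σx = 60.3, Σy = 353.9, Σxy = 3254.52, Σx² = 560.63
Sxx = Σx² − (Σx)²/n = 560.63 − 519.441429 = 41.188571
Sxy = Σxy − (Σx)(Σy)/n = 3254.52 − 3048.595714 = 205.924286
b = Sxy/Sxx = 205.924286/41.188571 = 4.999549
a = ȳ − b·x̄ = 50.557143 − 4.999549·8.614286 = 7.489598
Set a + b·x = 52.8: x = (52.8 − 7.489598) / 4.999549 = 9.062898

9.063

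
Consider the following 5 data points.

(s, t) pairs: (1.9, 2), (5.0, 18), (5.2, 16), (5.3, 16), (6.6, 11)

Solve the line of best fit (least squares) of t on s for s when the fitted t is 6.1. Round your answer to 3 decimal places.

n = 5, Σx = 24, Σy = 63, Σxy = 334.4, Σx² = 127.3
Sxx = Σx² − (Σx)²/n = 127.3 − 115.2 = 12.1
Sxy = Σxy − (Σx)(Σy)/n = 334.4 − 302.4 = 32
b = Sxy/Sxx = 32/12.1 = 2.644628
a = ȳ − b·x̄ = 12.6 − 2.644628·4.8 = -0.094215
Set a + b·x = 6.1: x = (6.1 − (-0.094215)) / 2.644628 = 2.342188

2.342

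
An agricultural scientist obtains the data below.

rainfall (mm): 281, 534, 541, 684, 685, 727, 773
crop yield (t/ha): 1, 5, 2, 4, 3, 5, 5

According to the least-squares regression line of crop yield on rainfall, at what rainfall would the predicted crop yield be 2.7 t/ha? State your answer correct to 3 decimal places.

483.697

n = 7, Σx = 4225, Σy = 25, Σxy = 16324, Σx² = 2719937
Sxx = Σx² − (Σx)²/n = 2719937 − 2550089.285714 = 169847.714286
Sxy = Σxy − (Σx)(Σy)/n = 16324 − 15089.285714 = 1234.714286
b = Sxy/Sxx = 1234.714286/169847.714286 = 0.007270
a = ȳ − b·x̄ = 3.571429 − 0.007270·603.571429 = -0.816256
Set a + b·x = 2.7: x = (2.7 − (-0.816256)) / 0.007270 = 483.697420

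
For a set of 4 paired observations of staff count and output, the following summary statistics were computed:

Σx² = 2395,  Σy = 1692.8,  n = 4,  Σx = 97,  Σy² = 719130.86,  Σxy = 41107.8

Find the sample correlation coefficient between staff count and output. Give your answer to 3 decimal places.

0.168

Sxx = Σx² − (Σx)²/n = 2395 − 2352.25 = 42.75
Sxy = Σxy − (Σx)(Σy)/n = 41107.8 − 41050.4 = 57.4
Syy = Σy² − (Σy)²/n = 719130.86 − 716392.96 = 2737.9
r = Sxy/√(Sxx·Syy) = 57.4/√(117045.225) = 57.4/342.118729 = 0.167778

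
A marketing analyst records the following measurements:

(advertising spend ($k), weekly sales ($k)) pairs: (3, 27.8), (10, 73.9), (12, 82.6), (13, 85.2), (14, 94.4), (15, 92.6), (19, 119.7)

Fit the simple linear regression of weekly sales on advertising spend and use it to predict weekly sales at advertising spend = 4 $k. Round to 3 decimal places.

35.832

n = 7, Σx = 86, Σy = 576.2, Σxy = 7906.1, Σx² = 1204
Sxx = Σx² − (Σx)²/n = 1204 − 1056.571429 = 147.428571
Sxy = Σxy − (Σx)(Σy)/n = 7906.1 − 7079.028571 = 827.071429
b = Sxy/Sxx = 827.071429/147.428571 = 5.609981
a = ȳ − b·x̄ = 82.314286 − 5.609981·12.285714 = 13.391667
ŷ(4) = a + b·4 = 13.391667 + 5.609981·4 = 35.831589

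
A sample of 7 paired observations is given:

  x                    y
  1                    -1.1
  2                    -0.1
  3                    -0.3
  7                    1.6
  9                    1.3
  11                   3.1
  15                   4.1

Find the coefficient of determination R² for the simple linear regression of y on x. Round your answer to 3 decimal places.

n = 7, Σx = 48, Σy = 8.6, Σxy = 116.3, Σx² = 490, Σy² = 31.98
Sxx = Σx² − (Σx)²/n = 490 − 329.142857 = 160.857143
Sxy = Σxy − (Σx)(Σy)/n = 116.3 − 58.971429 = 57.328571
Syy = Σy² − (Σy)²/n = 31.98 − 10.565714 = 21.414286
R² = Sxy²/(Sxx·Syy) = (57.328571)²/(160.857143·21.414286) = 0.954110

0.954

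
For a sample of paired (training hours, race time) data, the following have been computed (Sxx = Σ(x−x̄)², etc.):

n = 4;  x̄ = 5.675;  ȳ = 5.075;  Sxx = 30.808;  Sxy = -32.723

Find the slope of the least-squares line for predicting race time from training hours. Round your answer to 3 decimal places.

-1.062

b = Sxy/Sxx = -32.723/30.808 = -1.062159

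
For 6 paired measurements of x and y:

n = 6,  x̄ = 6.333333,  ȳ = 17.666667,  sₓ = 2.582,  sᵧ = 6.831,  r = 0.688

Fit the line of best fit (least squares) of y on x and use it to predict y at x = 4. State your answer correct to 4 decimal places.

b = r · sᵧ/sₓ = 0.688 · 6.831/2.582 = 1.820189
a = ȳ − b·x̄ = 17.666667 − 1.820189·6.333333 = 6.138804
ŷ(4) = a + b·4 = 6.138804 + 1.820189·4 = 13.419560

13.4196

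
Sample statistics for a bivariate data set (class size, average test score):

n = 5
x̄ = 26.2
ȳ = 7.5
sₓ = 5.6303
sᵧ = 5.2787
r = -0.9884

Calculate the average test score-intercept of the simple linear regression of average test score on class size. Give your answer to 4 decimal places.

31.7789

b = r · sᵧ/sₓ = -0.9884 · 5.2787/5.6303 = -0.926677
a = ȳ − b·x̄ = 7.5 − (-0.926677)·26.2 = 31.778926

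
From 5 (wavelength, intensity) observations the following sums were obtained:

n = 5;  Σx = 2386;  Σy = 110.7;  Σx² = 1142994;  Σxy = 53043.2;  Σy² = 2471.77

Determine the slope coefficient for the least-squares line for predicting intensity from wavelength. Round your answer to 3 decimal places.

0.049

Sxx = Σx² − (Σx)²/n = 1142994 − 1138599.2 = 4394.8
Sxy = Σxy − (Σx)(Σy)/n = 53043.2 − 52826.04 = 217.16
b = Sxy/Sxx = 217.16/4394.8 = 0.049413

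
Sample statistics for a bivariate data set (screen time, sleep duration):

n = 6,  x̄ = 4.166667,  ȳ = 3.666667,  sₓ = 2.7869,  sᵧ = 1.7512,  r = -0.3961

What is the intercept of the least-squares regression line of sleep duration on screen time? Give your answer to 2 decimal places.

b = r · sᵧ/sₓ = -0.3961 · 1.7512/2.7869 = -0.248897
a = ȳ − b·x̄ = 3.666667 − (-0.248897)·4.166667 = 4.703737

4.70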